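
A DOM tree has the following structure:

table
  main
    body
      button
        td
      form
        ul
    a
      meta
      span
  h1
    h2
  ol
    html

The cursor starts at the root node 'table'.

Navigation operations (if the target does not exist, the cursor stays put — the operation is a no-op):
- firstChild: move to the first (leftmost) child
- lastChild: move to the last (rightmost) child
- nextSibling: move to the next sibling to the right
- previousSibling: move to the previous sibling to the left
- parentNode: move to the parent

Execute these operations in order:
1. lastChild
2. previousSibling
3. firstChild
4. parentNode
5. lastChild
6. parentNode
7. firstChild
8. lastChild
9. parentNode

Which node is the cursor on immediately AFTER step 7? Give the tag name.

Answer: h2

Derivation:
After 1 (lastChild): ol
After 2 (previousSibling): h1
After 3 (firstChild): h2
After 4 (parentNode): h1
After 5 (lastChild): h2
After 6 (parentNode): h1
After 7 (firstChild): h2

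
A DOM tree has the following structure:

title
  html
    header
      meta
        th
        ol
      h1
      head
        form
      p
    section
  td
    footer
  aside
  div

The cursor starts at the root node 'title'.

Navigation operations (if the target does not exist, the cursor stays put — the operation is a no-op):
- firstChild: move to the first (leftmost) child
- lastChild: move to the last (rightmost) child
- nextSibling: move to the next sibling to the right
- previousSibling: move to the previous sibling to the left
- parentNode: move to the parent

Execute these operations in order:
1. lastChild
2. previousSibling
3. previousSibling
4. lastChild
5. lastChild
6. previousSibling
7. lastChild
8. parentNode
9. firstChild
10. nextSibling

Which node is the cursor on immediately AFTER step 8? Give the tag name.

After 1 (lastChild): div
After 2 (previousSibling): aside
After 3 (previousSibling): td
After 4 (lastChild): footer
After 5 (lastChild): footer (no-op, stayed)
After 6 (previousSibling): footer (no-op, stayed)
After 7 (lastChild): footer (no-op, stayed)
After 8 (parentNode): td

Answer: td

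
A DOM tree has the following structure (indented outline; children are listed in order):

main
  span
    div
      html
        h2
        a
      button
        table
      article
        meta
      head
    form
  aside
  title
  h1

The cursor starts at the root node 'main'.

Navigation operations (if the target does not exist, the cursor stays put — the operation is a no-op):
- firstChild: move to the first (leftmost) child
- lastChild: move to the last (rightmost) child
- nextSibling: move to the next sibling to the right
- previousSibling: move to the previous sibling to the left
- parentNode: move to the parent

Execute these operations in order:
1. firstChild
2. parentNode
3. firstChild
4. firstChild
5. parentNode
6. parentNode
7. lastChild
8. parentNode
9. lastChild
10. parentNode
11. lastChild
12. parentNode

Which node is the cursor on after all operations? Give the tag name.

After 1 (firstChild): span
After 2 (parentNode): main
After 3 (firstChild): span
After 4 (firstChild): div
After 5 (parentNode): span
After 6 (parentNode): main
After 7 (lastChild): h1
After 8 (parentNode): main
After 9 (lastChild): h1
After 10 (parentNode): main
After 11 (lastChild): h1
After 12 (parentNode): main

Answer: main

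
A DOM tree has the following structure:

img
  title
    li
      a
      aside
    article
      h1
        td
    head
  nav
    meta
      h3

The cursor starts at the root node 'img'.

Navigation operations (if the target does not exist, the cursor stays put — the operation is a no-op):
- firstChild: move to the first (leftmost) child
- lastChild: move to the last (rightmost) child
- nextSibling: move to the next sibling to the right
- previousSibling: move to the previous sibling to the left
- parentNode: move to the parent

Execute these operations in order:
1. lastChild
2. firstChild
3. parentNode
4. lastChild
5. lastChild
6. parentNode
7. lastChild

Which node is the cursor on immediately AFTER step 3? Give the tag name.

Answer: nav

Derivation:
After 1 (lastChild): nav
After 2 (firstChild): meta
After 3 (parentNode): nav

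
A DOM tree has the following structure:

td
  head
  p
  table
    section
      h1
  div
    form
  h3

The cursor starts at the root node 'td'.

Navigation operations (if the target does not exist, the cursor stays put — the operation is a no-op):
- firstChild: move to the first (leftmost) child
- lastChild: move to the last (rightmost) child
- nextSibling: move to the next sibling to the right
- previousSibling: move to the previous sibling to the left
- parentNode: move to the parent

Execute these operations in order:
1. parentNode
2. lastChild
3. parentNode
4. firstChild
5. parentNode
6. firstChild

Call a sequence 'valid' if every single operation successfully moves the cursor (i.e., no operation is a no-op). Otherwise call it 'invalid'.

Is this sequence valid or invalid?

After 1 (parentNode): td (no-op, stayed)
After 2 (lastChild): h3
After 3 (parentNode): td
After 4 (firstChild): head
After 5 (parentNode): td
After 6 (firstChild): head

Answer: invalid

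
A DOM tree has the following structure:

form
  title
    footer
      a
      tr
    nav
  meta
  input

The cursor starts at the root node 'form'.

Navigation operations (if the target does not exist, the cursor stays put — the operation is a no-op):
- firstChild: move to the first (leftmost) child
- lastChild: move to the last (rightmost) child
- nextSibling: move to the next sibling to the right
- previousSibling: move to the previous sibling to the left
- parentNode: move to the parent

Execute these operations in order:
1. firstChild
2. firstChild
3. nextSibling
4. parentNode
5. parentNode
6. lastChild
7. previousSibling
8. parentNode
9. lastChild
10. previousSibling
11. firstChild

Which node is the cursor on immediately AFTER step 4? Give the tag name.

Answer: title

Derivation:
After 1 (firstChild): title
After 2 (firstChild): footer
After 3 (nextSibling): nav
After 4 (parentNode): title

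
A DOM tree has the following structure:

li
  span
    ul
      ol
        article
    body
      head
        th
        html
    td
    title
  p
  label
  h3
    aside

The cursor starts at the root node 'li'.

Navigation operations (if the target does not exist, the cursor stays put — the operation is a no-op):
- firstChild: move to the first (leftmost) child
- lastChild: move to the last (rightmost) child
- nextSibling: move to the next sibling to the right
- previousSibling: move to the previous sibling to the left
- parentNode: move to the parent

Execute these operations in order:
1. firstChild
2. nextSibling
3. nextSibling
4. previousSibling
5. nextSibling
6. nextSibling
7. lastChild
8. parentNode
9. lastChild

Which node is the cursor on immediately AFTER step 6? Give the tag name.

After 1 (firstChild): span
After 2 (nextSibling): p
After 3 (nextSibling): label
After 4 (previousSibling): p
After 5 (nextSibling): label
After 6 (nextSibling): h3

Answer: h3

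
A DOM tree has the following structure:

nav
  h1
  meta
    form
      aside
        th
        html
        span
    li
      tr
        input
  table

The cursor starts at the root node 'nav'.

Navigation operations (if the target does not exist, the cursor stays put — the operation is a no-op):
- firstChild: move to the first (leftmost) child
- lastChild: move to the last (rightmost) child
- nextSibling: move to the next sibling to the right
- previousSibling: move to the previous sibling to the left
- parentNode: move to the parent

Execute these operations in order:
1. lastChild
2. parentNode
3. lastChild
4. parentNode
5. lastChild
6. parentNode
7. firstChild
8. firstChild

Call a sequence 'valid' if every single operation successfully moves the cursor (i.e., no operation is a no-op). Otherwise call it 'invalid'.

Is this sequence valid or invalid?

After 1 (lastChild): table
After 2 (parentNode): nav
After 3 (lastChild): table
After 4 (parentNode): nav
After 5 (lastChild): table
After 6 (parentNode): nav
After 7 (firstChild): h1
After 8 (firstChild): h1 (no-op, stayed)

Answer: invalid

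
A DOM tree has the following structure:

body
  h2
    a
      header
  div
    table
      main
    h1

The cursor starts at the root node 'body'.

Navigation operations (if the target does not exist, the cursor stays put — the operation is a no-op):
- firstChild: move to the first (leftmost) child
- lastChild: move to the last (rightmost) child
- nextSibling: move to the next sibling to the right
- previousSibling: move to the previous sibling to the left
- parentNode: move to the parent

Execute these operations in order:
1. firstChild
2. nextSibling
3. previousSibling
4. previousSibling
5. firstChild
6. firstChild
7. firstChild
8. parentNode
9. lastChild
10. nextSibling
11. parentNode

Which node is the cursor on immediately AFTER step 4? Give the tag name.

After 1 (firstChild): h2
After 2 (nextSibling): div
After 3 (previousSibling): h2
After 4 (previousSibling): h2 (no-op, stayed)

Answer: h2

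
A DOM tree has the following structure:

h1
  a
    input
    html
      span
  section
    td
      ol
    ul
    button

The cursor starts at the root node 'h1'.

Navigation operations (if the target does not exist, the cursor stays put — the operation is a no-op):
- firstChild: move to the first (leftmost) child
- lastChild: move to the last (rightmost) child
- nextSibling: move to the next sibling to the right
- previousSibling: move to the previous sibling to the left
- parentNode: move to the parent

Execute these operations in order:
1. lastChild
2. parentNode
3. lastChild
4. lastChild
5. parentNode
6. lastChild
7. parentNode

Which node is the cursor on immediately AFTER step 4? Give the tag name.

Answer: button

Derivation:
After 1 (lastChild): section
After 2 (parentNode): h1
After 3 (lastChild): section
After 4 (lastChild): button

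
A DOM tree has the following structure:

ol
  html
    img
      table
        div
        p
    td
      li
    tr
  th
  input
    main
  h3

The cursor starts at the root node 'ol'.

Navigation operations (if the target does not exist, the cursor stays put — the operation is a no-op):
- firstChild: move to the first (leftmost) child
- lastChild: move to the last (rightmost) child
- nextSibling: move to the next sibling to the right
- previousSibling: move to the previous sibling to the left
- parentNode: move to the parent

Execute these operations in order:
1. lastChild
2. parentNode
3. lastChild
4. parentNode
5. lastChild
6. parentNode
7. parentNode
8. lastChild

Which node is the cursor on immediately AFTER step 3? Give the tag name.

Answer: h3

Derivation:
After 1 (lastChild): h3
After 2 (parentNode): ol
After 3 (lastChild): h3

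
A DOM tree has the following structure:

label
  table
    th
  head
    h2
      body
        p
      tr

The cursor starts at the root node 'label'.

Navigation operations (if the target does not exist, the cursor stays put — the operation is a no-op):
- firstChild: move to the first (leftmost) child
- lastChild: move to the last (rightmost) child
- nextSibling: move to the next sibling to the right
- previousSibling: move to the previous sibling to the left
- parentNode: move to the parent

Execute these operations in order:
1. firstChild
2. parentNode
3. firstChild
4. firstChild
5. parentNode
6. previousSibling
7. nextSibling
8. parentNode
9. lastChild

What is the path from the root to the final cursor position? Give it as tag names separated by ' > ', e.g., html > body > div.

Answer: label > head

Derivation:
After 1 (firstChild): table
After 2 (parentNode): label
After 3 (firstChild): table
After 4 (firstChild): th
After 5 (parentNode): table
After 6 (previousSibling): table (no-op, stayed)
After 7 (nextSibling): head
After 8 (parentNode): label
After 9 (lastChild): head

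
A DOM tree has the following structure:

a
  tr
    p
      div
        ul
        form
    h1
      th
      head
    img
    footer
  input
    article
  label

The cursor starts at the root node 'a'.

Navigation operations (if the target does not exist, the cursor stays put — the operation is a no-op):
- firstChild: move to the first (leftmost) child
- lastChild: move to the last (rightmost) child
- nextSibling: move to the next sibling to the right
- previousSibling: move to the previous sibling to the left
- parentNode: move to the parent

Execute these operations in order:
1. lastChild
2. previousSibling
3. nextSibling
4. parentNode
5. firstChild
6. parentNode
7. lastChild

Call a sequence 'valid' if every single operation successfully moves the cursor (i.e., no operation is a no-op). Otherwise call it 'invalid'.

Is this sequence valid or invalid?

After 1 (lastChild): label
After 2 (previousSibling): input
After 3 (nextSibling): label
After 4 (parentNode): a
After 5 (firstChild): tr
After 6 (parentNode): a
After 7 (lastChild): label

Answer: valid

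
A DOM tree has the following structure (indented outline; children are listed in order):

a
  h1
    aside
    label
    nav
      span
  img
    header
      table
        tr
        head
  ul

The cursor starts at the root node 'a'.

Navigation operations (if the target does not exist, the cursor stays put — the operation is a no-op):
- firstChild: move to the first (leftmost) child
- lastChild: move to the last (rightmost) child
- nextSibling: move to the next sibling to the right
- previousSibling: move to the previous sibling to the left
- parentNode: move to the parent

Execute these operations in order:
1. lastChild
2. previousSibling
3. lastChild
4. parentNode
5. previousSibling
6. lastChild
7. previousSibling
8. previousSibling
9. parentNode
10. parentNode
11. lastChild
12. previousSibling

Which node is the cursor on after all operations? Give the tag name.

Answer: img

Derivation:
After 1 (lastChild): ul
After 2 (previousSibling): img
After 3 (lastChild): header
After 4 (parentNode): img
After 5 (previousSibling): h1
After 6 (lastChild): nav
After 7 (previousSibling): label
After 8 (previousSibling): aside
After 9 (parentNode): h1
After 10 (parentNode): a
After 11 (lastChild): ul
After 12 (previousSibling): img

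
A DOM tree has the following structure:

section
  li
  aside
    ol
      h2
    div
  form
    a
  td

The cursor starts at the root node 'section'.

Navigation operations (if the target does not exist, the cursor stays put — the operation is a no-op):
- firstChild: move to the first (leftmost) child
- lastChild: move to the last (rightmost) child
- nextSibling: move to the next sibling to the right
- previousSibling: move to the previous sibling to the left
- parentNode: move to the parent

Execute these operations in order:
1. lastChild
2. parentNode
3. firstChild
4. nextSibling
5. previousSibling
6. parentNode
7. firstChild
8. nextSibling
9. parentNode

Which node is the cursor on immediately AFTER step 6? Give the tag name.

Answer: section

Derivation:
After 1 (lastChild): td
After 2 (parentNode): section
After 3 (firstChild): li
After 4 (nextSibling): aside
After 5 (previousSibling): li
After 6 (parentNode): section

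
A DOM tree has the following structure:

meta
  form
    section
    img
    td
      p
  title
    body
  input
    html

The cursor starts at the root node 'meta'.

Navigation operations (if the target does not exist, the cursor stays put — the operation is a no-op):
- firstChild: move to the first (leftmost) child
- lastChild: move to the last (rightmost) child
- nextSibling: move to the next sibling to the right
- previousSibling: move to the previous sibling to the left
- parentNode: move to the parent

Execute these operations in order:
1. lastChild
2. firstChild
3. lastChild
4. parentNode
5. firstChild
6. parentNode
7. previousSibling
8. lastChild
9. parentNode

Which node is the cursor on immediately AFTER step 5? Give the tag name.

Answer: html

Derivation:
After 1 (lastChild): input
After 2 (firstChild): html
After 3 (lastChild): html (no-op, stayed)
After 4 (parentNode): input
After 5 (firstChild): html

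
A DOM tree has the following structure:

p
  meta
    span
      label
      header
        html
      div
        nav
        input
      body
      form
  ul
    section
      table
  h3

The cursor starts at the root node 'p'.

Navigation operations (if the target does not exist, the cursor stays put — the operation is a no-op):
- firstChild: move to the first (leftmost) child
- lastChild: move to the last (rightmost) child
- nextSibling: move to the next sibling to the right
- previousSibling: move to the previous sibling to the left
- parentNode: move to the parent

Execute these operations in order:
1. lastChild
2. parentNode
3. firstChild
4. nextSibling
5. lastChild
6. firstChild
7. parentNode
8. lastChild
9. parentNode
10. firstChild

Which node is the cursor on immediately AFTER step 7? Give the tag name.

After 1 (lastChild): h3
After 2 (parentNode): p
After 3 (firstChild): meta
After 4 (nextSibling): ul
After 5 (lastChild): section
After 6 (firstChild): table
After 7 (parentNode): section

Answer: section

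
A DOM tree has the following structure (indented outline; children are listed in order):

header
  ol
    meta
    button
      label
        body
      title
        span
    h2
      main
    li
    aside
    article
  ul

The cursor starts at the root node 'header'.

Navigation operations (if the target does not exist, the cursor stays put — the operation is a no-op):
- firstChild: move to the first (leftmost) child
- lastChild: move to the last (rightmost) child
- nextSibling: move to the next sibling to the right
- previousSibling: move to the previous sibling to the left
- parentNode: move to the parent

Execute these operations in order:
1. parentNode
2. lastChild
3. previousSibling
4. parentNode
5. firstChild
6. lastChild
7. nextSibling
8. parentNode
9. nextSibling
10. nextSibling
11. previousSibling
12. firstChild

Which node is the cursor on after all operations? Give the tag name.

Answer: meta

Derivation:
After 1 (parentNode): header (no-op, stayed)
After 2 (lastChild): ul
After 3 (previousSibling): ol
After 4 (parentNode): header
After 5 (firstChild): ol
After 6 (lastChild): article
After 7 (nextSibling): article (no-op, stayed)
After 8 (parentNode): ol
After 9 (nextSibling): ul
After 10 (nextSibling): ul (no-op, stayed)
After 11 (previousSibling): ol
After 12 (firstChild): meta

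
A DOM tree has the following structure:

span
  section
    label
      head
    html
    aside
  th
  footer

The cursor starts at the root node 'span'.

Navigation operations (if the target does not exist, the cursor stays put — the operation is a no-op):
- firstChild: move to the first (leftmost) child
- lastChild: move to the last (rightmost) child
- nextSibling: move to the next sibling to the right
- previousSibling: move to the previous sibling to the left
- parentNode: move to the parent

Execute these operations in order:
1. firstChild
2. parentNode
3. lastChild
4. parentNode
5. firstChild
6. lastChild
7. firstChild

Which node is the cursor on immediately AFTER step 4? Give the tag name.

Answer: span

Derivation:
After 1 (firstChild): section
After 2 (parentNode): span
After 3 (lastChild): footer
After 4 (parentNode): span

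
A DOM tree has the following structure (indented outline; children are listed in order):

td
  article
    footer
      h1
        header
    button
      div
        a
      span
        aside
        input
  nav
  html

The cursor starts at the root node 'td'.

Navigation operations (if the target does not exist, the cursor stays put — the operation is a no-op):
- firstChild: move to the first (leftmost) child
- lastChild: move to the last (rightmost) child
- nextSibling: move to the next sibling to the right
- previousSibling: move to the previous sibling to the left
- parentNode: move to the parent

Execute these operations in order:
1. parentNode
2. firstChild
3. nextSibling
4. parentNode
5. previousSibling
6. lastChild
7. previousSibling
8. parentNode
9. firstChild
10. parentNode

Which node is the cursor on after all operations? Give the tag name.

After 1 (parentNode): td (no-op, stayed)
After 2 (firstChild): article
After 3 (nextSibling): nav
After 4 (parentNode): td
After 5 (previousSibling): td (no-op, stayed)
After 6 (lastChild): html
After 7 (previousSibling): nav
After 8 (parentNode): td
After 9 (firstChild): article
After 10 (parentNode): td

Answer: td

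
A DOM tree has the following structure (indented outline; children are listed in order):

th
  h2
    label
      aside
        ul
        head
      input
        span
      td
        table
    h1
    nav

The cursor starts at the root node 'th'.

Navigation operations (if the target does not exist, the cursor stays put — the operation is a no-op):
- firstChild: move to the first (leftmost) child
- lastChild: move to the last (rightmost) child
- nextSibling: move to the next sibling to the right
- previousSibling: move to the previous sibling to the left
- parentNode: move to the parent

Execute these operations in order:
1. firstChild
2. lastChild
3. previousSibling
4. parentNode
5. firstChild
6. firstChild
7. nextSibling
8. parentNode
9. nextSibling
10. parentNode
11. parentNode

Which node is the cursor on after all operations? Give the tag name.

After 1 (firstChild): h2
After 2 (lastChild): nav
After 3 (previousSibling): h1
After 4 (parentNode): h2
After 5 (firstChild): label
After 6 (firstChild): aside
After 7 (nextSibling): input
After 8 (parentNode): label
After 9 (nextSibling): h1
After 10 (parentNode): h2
After 11 (parentNode): th

Answer: th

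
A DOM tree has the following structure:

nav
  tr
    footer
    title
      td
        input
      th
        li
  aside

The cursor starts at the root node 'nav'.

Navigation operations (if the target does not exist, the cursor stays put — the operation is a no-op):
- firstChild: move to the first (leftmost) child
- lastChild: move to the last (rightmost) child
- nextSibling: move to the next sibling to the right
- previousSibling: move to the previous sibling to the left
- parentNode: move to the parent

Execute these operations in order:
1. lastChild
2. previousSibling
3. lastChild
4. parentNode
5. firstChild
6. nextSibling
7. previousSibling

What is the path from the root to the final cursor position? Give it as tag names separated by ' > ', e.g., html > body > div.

After 1 (lastChild): aside
After 2 (previousSibling): tr
After 3 (lastChild): title
After 4 (parentNode): tr
After 5 (firstChild): footer
After 6 (nextSibling): title
After 7 (previousSibling): footer

Answer: nav > tr > footer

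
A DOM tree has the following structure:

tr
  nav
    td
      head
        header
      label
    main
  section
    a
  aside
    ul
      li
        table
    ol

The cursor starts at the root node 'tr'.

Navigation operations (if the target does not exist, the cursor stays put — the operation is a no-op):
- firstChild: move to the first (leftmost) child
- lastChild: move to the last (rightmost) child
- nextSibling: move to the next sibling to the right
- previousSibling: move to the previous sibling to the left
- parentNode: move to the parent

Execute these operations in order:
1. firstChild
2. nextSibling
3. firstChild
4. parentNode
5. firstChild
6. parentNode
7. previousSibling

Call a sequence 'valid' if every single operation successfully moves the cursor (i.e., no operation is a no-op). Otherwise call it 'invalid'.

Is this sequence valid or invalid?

After 1 (firstChild): nav
After 2 (nextSibling): section
After 3 (firstChild): a
After 4 (parentNode): section
After 5 (firstChild): a
After 6 (parentNode): section
After 7 (previousSibling): nav

Answer: valid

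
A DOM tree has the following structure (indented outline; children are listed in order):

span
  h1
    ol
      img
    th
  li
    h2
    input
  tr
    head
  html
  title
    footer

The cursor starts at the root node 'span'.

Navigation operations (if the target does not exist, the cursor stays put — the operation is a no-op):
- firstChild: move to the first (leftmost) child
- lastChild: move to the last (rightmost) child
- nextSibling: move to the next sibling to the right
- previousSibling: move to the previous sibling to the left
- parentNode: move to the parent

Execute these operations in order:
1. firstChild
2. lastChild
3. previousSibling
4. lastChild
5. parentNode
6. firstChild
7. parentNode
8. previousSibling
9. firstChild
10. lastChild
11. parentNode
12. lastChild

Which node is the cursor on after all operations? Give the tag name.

After 1 (firstChild): h1
After 2 (lastChild): th
After 3 (previousSibling): ol
After 4 (lastChild): img
After 5 (parentNode): ol
After 6 (firstChild): img
After 7 (parentNode): ol
After 8 (previousSibling): ol (no-op, stayed)
After 9 (firstChild): img
After 10 (lastChild): img (no-op, stayed)
After 11 (parentNode): ol
After 12 (lastChild): img

Answer: img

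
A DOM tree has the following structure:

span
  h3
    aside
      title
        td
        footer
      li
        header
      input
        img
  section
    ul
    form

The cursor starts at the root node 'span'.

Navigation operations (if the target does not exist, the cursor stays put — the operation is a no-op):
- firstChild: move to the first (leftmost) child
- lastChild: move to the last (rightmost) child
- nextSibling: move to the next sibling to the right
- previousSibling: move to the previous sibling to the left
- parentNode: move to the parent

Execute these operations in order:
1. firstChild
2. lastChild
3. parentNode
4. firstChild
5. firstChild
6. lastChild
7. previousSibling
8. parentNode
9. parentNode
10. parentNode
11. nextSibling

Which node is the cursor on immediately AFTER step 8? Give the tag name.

After 1 (firstChild): h3
After 2 (lastChild): aside
After 3 (parentNode): h3
After 4 (firstChild): aside
After 5 (firstChild): title
After 6 (lastChild): footer
After 7 (previousSibling): td
After 8 (parentNode): title

Answer: title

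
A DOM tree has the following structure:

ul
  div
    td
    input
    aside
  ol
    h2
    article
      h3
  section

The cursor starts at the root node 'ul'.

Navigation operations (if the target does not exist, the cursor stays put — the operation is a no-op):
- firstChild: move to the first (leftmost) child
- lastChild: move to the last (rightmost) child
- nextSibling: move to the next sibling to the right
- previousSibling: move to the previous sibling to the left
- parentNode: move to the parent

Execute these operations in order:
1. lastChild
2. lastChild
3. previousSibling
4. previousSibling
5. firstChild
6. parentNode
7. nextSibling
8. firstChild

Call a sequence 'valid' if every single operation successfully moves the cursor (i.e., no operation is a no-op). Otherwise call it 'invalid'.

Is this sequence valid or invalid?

Answer: invalid

Derivation:
After 1 (lastChild): section
After 2 (lastChild): section (no-op, stayed)
After 3 (previousSibling): ol
After 4 (previousSibling): div
After 5 (firstChild): td
After 6 (parentNode): div
After 7 (nextSibling): ol
After 8 (firstChild): h2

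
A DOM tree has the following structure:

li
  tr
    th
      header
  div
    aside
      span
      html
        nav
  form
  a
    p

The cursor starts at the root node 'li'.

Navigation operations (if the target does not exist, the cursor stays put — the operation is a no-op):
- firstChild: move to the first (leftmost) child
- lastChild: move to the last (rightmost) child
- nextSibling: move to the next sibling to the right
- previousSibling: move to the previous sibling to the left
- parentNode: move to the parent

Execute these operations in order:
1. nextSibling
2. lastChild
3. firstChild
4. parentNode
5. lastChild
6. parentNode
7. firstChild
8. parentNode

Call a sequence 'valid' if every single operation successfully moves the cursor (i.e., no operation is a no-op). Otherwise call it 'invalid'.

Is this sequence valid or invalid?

After 1 (nextSibling): li (no-op, stayed)
After 2 (lastChild): a
After 3 (firstChild): p
After 4 (parentNode): a
After 5 (lastChild): p
After 6 (parentNode): a
After 7 (firstChild): p
After 8 (parentNode): a

Answer: invalid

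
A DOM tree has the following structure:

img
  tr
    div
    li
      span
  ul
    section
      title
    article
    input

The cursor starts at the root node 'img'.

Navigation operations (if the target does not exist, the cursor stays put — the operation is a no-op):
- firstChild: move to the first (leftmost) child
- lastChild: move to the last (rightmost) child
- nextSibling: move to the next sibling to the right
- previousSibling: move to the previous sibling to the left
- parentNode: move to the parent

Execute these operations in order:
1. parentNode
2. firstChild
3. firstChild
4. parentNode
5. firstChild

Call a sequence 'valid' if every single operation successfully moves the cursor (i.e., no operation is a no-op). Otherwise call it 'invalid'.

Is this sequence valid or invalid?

After 1 (parentNode): img (no-op, stayed)
After 2 (firstChild): tr
After 3 (firstChild): div
After 4 (parentNode): tr
After 5 (firstChild): div

Answer: invalid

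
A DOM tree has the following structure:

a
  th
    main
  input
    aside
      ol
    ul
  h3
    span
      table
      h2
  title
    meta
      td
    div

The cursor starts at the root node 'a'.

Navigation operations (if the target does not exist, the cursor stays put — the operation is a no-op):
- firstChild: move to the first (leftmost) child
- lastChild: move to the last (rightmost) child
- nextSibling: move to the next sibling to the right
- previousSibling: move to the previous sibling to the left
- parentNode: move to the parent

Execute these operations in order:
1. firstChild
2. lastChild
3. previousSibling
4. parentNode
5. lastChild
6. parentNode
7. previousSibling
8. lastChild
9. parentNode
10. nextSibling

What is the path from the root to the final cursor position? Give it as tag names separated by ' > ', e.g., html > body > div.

After 1 (firstChild): th
After 2 (lastChild): main
After 3 (previousSibling): main (no-op, stayed)
After 4 (parentNode): th
After 5 (lastChild): main
After 6 (parentNode): th
After 7 (previousSibling): th (no-op, stayed)
After 8 (lastChild): main
After 9 (parentNode): th
After 10 (nextSibling): input

Answer: a > input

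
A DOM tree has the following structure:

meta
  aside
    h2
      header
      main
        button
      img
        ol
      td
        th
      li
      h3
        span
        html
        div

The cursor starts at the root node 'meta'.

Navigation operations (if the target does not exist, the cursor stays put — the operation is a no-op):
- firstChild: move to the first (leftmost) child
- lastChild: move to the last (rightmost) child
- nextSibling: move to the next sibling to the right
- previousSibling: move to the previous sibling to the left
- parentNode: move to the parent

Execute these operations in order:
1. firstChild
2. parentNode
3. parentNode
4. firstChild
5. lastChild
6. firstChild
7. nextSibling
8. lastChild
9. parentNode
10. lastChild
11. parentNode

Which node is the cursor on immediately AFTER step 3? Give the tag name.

Answer: meta

Derivation:
After 1 (firstChild): aside
After 2 (parentNode): meta
After 3 (parentNode): meta (no-op, stayed)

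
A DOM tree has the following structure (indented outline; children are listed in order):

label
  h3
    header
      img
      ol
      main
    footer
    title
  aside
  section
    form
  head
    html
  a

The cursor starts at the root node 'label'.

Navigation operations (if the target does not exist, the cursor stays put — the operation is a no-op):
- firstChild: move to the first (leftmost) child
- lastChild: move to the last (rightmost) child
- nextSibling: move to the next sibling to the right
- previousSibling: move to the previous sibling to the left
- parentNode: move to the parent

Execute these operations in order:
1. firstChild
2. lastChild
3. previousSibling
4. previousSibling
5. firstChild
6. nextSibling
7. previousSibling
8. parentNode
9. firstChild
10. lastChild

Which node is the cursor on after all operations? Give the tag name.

Answer: img

Derivation:
After 1 (firstChild): h3
After 2 (lastChild): title
After 3 (previousSibling): footer
After 4 (previousSibling): header
After 5 (firstChild): img
After 6 (nextSibling): ol
After 7 (previousSibling): img
After 8 (parentNode): header
After 9 (firstChild): img
After 10 (lastChild): img (no-op, stayed)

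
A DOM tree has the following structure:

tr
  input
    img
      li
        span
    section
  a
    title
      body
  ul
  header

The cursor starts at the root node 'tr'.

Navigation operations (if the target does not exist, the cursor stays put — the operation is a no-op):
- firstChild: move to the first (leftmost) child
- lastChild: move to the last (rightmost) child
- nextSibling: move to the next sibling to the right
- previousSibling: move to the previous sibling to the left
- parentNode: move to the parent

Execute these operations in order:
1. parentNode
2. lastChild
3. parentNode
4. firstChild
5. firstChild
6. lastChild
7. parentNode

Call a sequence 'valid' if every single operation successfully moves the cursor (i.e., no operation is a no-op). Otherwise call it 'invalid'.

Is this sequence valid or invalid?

Answer: invalid

Derivation:
After 1 (parentNode): tr (no-op, stayed)
After 2 (lastChild): header
After 3 (parentNode): tr
After 4 (firstChild): input
After 5 (firstChild): img
After 6 (lastChild): li
After 7 (parentNode): img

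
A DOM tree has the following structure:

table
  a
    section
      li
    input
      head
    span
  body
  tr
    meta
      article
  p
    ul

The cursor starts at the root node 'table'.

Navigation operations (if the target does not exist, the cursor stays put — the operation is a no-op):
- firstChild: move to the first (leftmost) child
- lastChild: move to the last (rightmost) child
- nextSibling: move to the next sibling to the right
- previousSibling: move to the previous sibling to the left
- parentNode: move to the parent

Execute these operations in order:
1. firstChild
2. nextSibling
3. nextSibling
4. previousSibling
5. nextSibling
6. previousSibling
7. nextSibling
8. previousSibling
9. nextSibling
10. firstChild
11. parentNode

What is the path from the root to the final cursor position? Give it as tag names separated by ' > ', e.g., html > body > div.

After 1 (firstChild): a
After 2 (nextSibling): body
After 3 (nextSibling): tr
After 4 (previousSibling): body
After 5 (nextSibling): tr
After 6 (previousSibling): body
After 7 (nextSibling): tr
After 8 (previousSibling): body
After 9 (nextSibling): tr
After 10 (firstChild): meta
After 11 (parentNode): tr

Answer: table > tr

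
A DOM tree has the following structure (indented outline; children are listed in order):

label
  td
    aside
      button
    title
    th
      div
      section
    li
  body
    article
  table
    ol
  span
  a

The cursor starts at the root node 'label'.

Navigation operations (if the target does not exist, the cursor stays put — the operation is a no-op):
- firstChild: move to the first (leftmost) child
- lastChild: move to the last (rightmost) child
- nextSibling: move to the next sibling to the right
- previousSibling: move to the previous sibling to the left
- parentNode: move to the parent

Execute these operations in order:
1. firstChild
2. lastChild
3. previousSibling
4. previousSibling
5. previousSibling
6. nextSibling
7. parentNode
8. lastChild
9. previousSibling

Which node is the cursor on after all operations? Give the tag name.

After 1 (firstChild): td
After 2 (lastChild): li
After 3 (previousSibling): th
After 4 (previousSibling): title
After 5 (previousSibling): aside
After 6 (nextSibling): title
After 7 (parentNode): td
After 8 (lastChild): li
After 9 (previousSibling): th

Answer: th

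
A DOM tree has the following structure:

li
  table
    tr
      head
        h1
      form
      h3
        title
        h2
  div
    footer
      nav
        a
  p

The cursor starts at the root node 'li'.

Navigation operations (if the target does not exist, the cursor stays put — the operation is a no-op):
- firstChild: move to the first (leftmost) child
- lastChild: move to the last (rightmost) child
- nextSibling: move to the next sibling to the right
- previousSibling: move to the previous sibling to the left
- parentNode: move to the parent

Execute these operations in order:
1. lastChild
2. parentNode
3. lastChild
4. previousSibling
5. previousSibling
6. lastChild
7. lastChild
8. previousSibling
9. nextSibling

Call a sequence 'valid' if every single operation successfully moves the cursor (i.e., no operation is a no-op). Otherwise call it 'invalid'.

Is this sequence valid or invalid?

Answer: valid

Derivation:
After 1 (lastChild): p
After 2 (parentNode): li
After 3 (lastChild): p
After 4 (previousSibling): div
After 5 (previousSibling): table
After 6 (lastChild): tr
After 7 (lastChild): h3
After 8 (previousSibling): form
After 9 (nextSibling): h3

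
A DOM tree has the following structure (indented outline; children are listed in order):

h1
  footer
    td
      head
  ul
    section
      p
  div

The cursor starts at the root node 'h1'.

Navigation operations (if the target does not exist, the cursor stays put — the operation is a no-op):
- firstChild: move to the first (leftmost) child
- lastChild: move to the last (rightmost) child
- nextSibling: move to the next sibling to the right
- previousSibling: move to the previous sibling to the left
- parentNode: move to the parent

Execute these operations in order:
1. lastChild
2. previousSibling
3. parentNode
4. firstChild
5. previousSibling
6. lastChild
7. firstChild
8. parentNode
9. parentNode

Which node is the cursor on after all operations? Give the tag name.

After 1 (lastChild): div
After 2 (previousSibling): ul
After 3 (parentNode): h1
After 4 (firstChild): footer
After 5 (previousSibling): footer (no-op, stayed)
After 6 (lastChild): td
After 7 (firstChild): head
After 8 (parentNode): td
After 9 (parentNode): footer

Answer: footer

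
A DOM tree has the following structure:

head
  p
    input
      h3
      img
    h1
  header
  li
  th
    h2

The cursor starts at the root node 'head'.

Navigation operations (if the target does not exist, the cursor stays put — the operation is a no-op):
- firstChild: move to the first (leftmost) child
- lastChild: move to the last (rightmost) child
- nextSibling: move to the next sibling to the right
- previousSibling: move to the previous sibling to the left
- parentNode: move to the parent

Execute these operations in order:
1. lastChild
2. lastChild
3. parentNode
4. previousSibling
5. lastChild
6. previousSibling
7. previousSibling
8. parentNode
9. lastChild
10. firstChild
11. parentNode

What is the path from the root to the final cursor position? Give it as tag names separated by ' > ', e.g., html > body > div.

After 1 (lastChild): th
After 2 (lastChild): h2
After 3 (parentNode): th
After 4 (previousSibling): li
After 5 (lastChild): li (no-op, stayed)
After 6 (previousSibling): header
After 7 (previousSibling): p
After 8 (parentNode): head
After 9 (lastChild): th
After 10 (firstChild): h2
After 11 (parentNode): th

Answer: head > th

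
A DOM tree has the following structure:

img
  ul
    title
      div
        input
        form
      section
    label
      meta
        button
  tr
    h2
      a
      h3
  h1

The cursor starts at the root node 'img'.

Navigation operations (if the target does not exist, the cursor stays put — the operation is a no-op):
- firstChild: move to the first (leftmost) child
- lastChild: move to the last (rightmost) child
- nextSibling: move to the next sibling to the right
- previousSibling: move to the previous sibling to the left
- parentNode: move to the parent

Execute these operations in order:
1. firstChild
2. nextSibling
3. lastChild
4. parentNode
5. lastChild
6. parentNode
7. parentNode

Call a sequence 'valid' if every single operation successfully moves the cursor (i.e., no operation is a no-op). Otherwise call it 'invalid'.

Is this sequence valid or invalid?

After 1 (firstChild): ul
After 2 (nextSibling): tr
After 3 (lastChild): h2
After 4 (parentNode): tr
After 5 (lastChild): h2
After 6 (parentNode): tr
After 7 (parentNode): img

Answer: valid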